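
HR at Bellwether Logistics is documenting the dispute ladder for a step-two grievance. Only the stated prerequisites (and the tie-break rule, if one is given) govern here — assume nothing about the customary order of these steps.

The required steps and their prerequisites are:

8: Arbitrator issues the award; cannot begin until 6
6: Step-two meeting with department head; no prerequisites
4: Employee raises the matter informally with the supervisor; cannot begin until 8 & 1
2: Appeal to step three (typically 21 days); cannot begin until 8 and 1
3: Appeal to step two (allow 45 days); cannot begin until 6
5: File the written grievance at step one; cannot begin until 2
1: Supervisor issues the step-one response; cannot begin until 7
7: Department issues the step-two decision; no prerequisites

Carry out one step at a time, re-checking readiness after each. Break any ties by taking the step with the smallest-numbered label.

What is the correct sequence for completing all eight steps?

Nothing is required for 6 and 7. 6 has the earlier label → 6 first.
3 and 8 now also ready, so the ready set is {3, 7, 8}; 3 has the earlier label → 3.
Now 7 and 8 have their prerequisites met. 7 has the earlier label, so 7 next.
Now 1 and 8 have their prerequisites met. 1 has the earlier label, so 1 next.
Next only 8 has its prerequisites met → 8.
2 and 4 are both available; 2 has the earlier label → 2.
5 now also ready, so the ready set is {4, 5}; 4 has the earlier label → 4.
5 is the only step now ready → 5.

6 → 3 → 7 → 1 → 8 → 2 → 4 → 5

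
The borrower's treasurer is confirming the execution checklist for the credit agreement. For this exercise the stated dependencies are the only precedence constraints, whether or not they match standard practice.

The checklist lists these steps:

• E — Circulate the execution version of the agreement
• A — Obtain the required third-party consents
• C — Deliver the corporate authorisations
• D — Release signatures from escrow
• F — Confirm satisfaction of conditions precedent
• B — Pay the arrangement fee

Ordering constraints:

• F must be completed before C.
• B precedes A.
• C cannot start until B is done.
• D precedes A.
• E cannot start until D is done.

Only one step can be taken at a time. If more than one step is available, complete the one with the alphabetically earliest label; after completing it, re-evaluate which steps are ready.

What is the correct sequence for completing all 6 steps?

Nothing is required for B, D and F. B has the earlier label → B first.
D and F are both available; D has the earlier label → D.
A and E now also ready, so the ready set is {A, E, F}; A has the earlier label → A.
Ready: E and F. E has the earlier label → E.
Next only F has its prerequisites met → F.
That leaves C as the only ready step → C.

B D A E F C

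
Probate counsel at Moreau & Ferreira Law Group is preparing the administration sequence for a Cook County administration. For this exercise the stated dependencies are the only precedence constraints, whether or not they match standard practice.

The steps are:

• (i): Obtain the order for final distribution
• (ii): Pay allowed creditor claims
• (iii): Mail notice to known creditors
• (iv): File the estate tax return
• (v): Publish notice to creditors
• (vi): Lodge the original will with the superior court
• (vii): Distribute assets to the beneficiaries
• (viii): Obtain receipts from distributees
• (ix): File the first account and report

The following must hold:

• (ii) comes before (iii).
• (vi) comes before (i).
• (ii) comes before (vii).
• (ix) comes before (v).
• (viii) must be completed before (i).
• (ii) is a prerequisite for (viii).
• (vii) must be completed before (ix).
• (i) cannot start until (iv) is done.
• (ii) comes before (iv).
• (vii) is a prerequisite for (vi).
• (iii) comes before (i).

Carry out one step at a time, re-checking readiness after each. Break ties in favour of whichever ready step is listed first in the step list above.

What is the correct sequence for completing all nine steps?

Only (ii) has no prerequisites, so it is first.
Ready: (iii), (iv), (vii) and (viii). (iii) is listed earlier → (iii).
Ready: (iv), (vii) and (viii). (iv) is listed earlier → (iv).
Now (vii) and (viii) have their prerequisites met. (vii) is listed earlier, so (vii) next.
(vi) and (ix) now also ready, so the ready set is {(vi), (viii), (ix)}; (vi) is listed earlier → (vi).
(viii) and (ix) are both available; (viii) is listed earlier → (viii).
Ready: (i) and (ix). (i) is listed earlier → (i).
(ix) needed (vii), now all done → (ix).
(v) needed (ix), now all done → (v).

(ii), (iii), (iv), (vii), (vi), (viii), (i), (ix), (v)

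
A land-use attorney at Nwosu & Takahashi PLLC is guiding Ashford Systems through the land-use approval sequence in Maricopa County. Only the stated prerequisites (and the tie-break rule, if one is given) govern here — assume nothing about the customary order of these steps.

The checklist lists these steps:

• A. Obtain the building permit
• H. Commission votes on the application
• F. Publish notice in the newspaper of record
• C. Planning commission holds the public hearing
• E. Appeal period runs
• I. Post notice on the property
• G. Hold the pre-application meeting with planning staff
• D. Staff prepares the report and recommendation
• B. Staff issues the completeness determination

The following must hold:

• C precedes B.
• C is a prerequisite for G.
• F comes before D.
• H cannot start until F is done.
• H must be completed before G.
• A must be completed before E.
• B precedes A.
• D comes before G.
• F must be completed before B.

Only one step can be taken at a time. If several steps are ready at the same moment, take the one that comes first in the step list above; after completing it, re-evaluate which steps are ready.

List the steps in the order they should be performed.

Nothing is required for F, C and I. F is listed earlier → F first.
Ready: H, C, I and D. H is listed earlier → H.
Ready: C, I and D. C is listed earlier → C.
I, D and B are all available; I is listed earlier → I.
D and B are both available; D is listed earlier → D.
Ready: G and B. G is listed earlier → G.
B is the only step now ready → B.
A needed B, now all done → A.
Next only E has its prerequisites met → E.

F, H, C, I, D, G, B, A, E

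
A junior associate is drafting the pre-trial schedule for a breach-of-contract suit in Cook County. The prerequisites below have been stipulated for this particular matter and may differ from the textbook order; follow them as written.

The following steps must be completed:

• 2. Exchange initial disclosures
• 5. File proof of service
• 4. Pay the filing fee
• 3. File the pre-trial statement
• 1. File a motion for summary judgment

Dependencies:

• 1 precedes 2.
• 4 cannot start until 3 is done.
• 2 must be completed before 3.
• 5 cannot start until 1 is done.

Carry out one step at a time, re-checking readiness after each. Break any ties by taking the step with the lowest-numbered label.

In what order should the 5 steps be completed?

1, 2, 3, 4, 5

Only 1 has no prerequisites, so it is first.
Ready: 2 and 5. 2 has the earlier label → 2.
3 now also ready, so the ready set is {3, 5}; 3 has the earlier label → 3.
4 now also ready, so the ready set is {4, 5}; 4 has the earlier label → 4.
Next only 5 has its prerequisites met → 5.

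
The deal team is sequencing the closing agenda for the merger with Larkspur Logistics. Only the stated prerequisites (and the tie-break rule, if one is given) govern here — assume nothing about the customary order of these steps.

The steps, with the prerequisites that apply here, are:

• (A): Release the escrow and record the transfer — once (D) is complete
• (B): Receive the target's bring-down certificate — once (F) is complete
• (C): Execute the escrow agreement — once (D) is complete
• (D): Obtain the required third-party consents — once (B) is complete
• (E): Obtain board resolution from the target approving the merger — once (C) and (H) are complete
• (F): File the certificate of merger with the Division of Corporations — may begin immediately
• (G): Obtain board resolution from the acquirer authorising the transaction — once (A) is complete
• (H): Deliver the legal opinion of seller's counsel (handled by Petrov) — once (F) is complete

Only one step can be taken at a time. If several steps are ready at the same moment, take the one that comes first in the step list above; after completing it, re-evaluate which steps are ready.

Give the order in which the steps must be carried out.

(F) is the only step with nothing outstanding, so it goes first.
(B) and (H) are both available; (B) is listed earlier → (B).
(D) now also ready, so the ready set is {(D), (H)}; (D) is listed earlier → (D).
(A) and (C) now also ready, so the ready set is {(A), (C), (H)}; (A) is listed earlier → (A).
Now (C), (G) and (H) have their prerequisites met. (C) is listed earlier, so (C) next.
Ready: (G) and (H). (G) is listed earlier → (G).
(H) needed (F), now all done → (H).
(E) is the only step now ready → (E).

(F), (B), (D), (A), (C), (G), (H), (E)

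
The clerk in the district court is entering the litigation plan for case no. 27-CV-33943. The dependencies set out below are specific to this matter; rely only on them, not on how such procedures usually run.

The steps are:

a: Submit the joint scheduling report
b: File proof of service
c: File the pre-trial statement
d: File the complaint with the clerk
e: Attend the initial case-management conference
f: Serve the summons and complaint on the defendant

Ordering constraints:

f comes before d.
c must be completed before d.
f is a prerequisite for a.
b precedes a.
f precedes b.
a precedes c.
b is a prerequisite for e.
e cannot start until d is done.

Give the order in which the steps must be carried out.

f, b, a, c, d, e

f is the only step with nothing outstanding, so it goes first.
b needed f, now all done → b.
a needed b and f, now all done → a.
Next only c has its prerequisites met → c.
Next only d has its prerequisites met → d.
e is the only step now ready → e.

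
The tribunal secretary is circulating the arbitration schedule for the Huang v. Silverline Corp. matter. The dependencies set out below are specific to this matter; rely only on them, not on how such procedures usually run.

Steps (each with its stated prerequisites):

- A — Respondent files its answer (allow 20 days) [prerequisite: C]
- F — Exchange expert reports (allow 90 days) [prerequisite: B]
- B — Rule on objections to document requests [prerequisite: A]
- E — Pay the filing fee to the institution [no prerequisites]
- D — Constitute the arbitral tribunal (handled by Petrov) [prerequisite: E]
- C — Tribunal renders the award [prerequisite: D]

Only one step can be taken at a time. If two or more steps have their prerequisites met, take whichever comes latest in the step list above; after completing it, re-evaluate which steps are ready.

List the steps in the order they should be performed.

E D C A B F

E is the only step with nothing outstanding, so it goes first.
D needed E, now all done → D.
C needed D, now all done → C.
A is the only step now ready → A.
Next only B has its prerequisites met → B.
Next only F has its prerequisites met → F.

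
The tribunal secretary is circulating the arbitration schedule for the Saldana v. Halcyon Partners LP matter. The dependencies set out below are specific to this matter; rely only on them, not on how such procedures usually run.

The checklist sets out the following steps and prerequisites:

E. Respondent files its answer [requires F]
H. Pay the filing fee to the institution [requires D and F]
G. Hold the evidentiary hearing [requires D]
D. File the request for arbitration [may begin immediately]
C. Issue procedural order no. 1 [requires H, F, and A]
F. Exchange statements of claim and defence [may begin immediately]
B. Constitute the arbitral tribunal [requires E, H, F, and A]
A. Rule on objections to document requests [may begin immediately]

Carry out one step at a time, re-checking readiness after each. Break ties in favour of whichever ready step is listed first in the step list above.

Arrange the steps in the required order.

D, F and A have no prerequisites; D is listed earlier, so D is first.
Now G, F and A have their prerequisites met. G is listed earlier, so G next.
Now F and A have their prerequisites met. F is listed earlier, so F next.
E, H and A are all available; E is listed earlier → E.
Ready: H and A. H is listed earlier → H.
Next only A has its prerequisites met → A.
Ready: C and B. C is listed earlier → C.
That leaves B as the only ready step → B.

D G F E H A C B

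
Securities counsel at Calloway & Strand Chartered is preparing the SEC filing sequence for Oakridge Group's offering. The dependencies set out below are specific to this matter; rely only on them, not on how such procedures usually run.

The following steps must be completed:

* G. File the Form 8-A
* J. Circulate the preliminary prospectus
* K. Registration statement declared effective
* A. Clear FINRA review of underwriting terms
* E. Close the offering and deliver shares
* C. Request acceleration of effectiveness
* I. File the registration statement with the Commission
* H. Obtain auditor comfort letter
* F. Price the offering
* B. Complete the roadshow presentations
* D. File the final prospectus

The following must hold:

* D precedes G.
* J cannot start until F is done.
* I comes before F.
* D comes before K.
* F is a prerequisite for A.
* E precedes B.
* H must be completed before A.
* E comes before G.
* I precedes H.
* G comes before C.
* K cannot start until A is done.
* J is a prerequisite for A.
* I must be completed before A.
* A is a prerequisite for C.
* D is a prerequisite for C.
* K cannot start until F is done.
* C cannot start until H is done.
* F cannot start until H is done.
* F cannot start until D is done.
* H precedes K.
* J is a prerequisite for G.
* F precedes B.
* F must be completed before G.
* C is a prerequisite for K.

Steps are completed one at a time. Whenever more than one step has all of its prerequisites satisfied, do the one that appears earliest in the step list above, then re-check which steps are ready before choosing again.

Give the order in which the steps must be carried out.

E, I, H, D, F, J, G, A, C, K, B

Nothing is required for E, I and D. E is listed earlier → E first.
Ready: I and D. I is listed earlier → I.
H now also ready, so the ready set is {H, D}; H is listed earlier → H.
D is the only step now ready → D.
F needed I, H and D, now all done → F.
Now J and B have their prerequisites met. J is listed earlier, so J next.
Now G, A and B have their prerequisites met. G is listed earlier, so G next.
Ready: A and B. A is listed earlier → A.
C now also ready, so the ready set is {C, B}; C is listed earlier → C.
Ready: K and B. K is listed earlier → K.
B needed E and F, now all done → B.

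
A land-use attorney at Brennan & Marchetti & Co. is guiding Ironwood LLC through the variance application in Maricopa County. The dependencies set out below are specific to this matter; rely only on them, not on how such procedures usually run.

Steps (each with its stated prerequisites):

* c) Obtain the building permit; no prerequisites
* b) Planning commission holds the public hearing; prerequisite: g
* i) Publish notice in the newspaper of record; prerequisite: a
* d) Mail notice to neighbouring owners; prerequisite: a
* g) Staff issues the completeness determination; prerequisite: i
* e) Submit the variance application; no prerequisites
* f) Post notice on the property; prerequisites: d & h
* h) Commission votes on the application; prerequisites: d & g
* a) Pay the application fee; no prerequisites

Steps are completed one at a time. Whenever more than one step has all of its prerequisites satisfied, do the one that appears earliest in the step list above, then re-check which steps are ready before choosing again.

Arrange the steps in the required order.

c, e and a have no prerequisites; c is listed earlier, so c is first.
Ready: e and a. e is listed earlier → e.
a is the only step now ready → a.
i and d are both available; i is listed earlier → i.
Ready: d and g. d is listed earlier → d.
That leaves g as the only ready step → g.
b and h are both available; b is listed earlier → b.
h is the only step now ready → h.
f needed d and h, now all done → f.

c → e → a → i → d → g → b → h → f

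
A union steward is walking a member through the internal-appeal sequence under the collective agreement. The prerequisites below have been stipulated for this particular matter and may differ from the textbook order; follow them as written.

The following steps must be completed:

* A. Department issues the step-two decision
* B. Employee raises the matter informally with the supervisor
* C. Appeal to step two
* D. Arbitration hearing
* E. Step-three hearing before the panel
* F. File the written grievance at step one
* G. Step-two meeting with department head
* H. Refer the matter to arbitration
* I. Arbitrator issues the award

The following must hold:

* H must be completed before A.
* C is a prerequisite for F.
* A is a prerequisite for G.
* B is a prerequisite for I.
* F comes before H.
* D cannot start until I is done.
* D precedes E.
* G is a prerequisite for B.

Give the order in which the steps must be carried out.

C F H A G B I D E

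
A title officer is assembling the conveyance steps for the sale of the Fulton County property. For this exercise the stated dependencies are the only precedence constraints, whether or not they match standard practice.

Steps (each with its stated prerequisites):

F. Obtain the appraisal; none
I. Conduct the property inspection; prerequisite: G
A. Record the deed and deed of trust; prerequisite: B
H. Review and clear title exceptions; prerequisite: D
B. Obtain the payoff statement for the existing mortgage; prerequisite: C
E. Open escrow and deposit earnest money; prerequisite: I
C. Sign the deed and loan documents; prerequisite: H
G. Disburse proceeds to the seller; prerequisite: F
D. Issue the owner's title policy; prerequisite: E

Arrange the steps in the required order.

F, G, I, E, D, H, C, B, A

Only F has no prerequisites, so it is first.
G is the only step now ready → G.
I is the only step now ready → I.
E needed I, now all done → E.
D is the only step now ready → D.
H needed D, now all done → H.
That leaves C as the only ready step → C.
Next only B has its prerequisites met → B.
A is the only step now ready → A.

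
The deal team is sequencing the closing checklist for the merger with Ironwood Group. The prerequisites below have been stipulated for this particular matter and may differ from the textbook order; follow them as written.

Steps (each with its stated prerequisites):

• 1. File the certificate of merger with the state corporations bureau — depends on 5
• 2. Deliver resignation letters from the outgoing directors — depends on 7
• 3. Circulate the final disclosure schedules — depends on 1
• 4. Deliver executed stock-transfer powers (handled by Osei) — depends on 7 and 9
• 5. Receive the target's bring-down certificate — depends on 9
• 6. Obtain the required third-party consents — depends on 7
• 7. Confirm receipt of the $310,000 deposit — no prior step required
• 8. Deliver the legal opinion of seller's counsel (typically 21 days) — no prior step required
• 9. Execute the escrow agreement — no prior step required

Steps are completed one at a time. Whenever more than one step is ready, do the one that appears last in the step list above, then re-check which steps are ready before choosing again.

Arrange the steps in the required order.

9 → 8 → 7 → 6 → 5 → 4 → 2 → 1 → 3

Nothing is required for 9, 8 and 7. 9 is listed later → 9 first.
5 now also ready, so the ready set is {8, 7, 5}; 8 is listed later → 8.
Ready: 7 and 5. 7 is listed later → 7.
Now 6, 5, 4 and 2 have their prerequisites met. 6 is listed later, so 6 next.
Now 5, 4 and 2 have their prerequisites met. 5 is listed later, so 5 next.
Now 4, 2 and 1 have their prerequisites met. 4 is listed later, so 4 next.
Now 2 and 1 have their prerequisites met. 2 is listed later, so 2 next.
1 is the only step now ready → 1.
That leaves 3 as the only ready step → 3.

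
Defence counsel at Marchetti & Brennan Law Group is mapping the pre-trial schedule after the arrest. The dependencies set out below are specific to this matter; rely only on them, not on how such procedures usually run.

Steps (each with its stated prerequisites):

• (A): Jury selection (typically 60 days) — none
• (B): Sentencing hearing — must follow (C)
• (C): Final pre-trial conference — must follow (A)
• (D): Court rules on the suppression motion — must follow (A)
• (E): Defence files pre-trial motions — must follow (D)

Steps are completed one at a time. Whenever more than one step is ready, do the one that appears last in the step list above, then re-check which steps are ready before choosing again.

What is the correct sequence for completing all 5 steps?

(A), (D), (E), (C), (B)

(A) has no prerequisites → (A) first.
Now (D) and (C) have their prerequisites met. (D) is listed later, so (D) next.
Now (E) and (C) have their prerequisites met. (E) is listed later, so (E) next.
That leaves (C) as the only ready step → (C).
(B) is the only step now ready → (B).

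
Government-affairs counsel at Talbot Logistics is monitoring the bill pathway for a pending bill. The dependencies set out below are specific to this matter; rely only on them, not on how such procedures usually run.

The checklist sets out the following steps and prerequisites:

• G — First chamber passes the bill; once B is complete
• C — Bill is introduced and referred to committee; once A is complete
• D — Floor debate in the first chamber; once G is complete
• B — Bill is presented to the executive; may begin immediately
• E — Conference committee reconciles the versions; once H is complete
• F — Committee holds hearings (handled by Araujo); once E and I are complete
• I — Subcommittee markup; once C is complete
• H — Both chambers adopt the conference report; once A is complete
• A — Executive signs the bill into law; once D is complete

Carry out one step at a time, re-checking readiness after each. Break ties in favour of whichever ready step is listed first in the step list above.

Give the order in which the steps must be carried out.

B, G, D, A, C, I, H, E, F

B is the only step with nothing outstanding, so it goes first.
Next only G has its prerequisites met → G.
D needed G, now all done → D.
A needed D, now all done → A.
Ready: C and H. C is listed earlier → C.
I now also ready, so the ready set is {I, H}; I is listed earlier → I.
Next only H has its prerequisites met → H.
Next only E has its prerequisites met → E.
F needed E and I, now all done → F.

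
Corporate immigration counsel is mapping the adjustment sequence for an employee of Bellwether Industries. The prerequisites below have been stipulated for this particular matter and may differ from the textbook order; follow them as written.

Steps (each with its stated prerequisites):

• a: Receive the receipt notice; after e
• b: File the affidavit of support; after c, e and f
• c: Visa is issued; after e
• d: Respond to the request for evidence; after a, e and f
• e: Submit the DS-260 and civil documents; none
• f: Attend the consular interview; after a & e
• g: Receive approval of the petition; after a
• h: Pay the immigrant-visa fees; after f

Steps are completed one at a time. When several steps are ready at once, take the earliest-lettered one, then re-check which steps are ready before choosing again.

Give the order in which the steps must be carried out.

e a c f b d g h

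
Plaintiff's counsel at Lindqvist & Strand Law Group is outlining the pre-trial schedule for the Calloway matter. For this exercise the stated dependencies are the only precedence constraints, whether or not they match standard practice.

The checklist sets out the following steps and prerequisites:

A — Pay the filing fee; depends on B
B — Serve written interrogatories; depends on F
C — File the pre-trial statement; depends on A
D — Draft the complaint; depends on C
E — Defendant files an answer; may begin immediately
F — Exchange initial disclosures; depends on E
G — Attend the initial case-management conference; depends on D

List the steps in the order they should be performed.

E, F, B, A, C, D, G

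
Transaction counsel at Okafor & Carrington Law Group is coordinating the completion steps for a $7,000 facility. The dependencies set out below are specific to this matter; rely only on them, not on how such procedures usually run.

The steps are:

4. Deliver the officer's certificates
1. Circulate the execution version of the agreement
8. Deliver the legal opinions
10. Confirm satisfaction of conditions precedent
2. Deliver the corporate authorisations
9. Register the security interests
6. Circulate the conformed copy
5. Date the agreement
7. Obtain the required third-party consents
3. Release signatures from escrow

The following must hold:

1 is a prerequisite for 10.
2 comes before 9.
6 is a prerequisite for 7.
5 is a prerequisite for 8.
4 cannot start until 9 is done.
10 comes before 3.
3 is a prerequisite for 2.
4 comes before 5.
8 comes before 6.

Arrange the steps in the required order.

1 10 3 2 9 4 5 8 6 7

Only 1 has no prerequisites, so it is first.
10 needed 1, now all done → 10.
3 needed 10, now all done → 3.
2 needed 3, now all done → 2.
9 needed 2, now all done → 9.
4 needed 9, now all done → 4.
5 is the only step now ready → 5.
8 is the only step now ready → 8.
6 is the only step now ready → 6.
7 is the only step now ready → 7.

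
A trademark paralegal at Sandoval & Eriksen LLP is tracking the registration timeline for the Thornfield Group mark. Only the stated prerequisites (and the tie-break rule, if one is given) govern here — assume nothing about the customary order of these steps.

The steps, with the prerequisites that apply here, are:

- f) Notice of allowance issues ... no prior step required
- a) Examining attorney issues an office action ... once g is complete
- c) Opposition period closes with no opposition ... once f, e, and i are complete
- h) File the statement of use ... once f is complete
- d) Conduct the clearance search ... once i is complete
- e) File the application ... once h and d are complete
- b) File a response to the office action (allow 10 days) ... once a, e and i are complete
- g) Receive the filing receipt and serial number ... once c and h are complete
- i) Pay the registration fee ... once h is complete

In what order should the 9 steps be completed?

f has no prerequisites → f first.
h needed f, now all done → h.
Next only i has its prerequisites met → i.
d is the only step now ready → d.
e needed h and d, now all done → e.
That leaves c as the only ready step → c.
Next only g has its prerequisites met → g.
a needed g, now all done → a.
b is the only step now ready → b.

f → h → i → d → e → c → g → a → b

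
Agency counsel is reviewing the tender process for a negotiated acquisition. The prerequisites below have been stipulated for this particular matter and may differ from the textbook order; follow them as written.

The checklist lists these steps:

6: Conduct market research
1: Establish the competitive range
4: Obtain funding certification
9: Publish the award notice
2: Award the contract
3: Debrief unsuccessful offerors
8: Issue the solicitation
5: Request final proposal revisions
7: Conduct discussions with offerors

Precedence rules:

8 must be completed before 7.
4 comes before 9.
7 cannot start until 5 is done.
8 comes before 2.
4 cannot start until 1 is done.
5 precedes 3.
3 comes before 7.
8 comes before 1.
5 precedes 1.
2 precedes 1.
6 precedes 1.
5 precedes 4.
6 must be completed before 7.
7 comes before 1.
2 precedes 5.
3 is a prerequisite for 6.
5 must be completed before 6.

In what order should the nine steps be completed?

Only 8 has no prerequisites, so it is first.
2 needed 8, now all done → 2.
5 is the only step now ready → 5.
That leaves 3 as the only ready step → 3.
6 needed 3 and 5, now all done → 6.
7 is the only step now ready → 7.
That leaves 1 as the only ready step → 1.
4 needed 1 and 5, now all done → 4.
9 needed 4, now all done → 9.

8, 2, 5, 3, 6, 7, 1, 4, 9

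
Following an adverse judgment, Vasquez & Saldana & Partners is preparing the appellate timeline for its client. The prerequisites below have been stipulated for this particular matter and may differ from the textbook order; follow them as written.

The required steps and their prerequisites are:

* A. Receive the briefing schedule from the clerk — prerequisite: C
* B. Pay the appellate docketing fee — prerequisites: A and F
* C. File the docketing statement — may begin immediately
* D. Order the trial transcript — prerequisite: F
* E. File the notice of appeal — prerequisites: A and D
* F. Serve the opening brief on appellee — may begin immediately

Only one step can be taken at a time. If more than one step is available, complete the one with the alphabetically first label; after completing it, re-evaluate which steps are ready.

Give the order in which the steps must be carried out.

C and F have no prerequisites; C has the earlier label, so C is first.
A now also ready, so the ready set is {A, F}; A has the earlier label → A.
That leaves F as the only ready step → F.
B and D are both available; B has the earlier label → B.
That leaves D as the only ready step → D.
Next only E has its prerequisites met → E.

C → A → F → B → D → E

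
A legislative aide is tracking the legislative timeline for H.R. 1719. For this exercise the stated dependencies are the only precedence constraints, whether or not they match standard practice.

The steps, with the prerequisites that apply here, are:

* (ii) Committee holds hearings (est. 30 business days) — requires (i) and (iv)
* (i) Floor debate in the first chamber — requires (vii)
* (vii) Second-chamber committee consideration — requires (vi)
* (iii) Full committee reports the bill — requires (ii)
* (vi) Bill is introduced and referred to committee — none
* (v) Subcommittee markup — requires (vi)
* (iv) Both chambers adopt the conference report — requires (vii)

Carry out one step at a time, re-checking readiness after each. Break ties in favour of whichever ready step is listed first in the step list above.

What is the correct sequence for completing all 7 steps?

(vi) (vii) (i) (v) (iv) (ii) (iii)

(vi) is the only step with nothing outstanding, so it goes first.
Ready: (vii) and (v). (vii) is listed earlier → (vii).
Now (i), (v) and (iv) have their prerequisites met. (i) is listed earlier, so (i) next.
Now (v) and (iv) have their prerequisites met. (v) is listed earlier, so (v) next.
(iv) is the only step now ready → (iv).
That leaves (ii) as the only ready step → (ii).
(iii) needed (ii), now all done → (iii).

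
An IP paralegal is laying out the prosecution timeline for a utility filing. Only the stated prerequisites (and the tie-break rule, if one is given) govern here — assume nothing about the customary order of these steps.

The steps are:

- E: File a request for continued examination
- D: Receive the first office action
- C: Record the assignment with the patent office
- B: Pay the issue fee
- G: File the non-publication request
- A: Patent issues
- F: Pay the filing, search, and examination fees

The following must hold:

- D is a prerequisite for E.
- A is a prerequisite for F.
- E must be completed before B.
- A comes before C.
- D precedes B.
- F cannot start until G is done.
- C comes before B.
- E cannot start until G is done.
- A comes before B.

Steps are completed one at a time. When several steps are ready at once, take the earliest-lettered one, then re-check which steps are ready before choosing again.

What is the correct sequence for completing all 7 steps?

A, C, D, G, E, B, F

Nothing is required for A, D and G. A has the earlier label → A first.
Ready: C, D and G. C has the earlier label → C.
Ready: D and G. D has the earlier label → D.
G is the only step now ready → G.
Now E and F have their prerequisites met. E has the earlier label, so E next.
B now also ready, so the ready set is {B, F}; B has the earlier label → B.
F needed A and G, now all done → F.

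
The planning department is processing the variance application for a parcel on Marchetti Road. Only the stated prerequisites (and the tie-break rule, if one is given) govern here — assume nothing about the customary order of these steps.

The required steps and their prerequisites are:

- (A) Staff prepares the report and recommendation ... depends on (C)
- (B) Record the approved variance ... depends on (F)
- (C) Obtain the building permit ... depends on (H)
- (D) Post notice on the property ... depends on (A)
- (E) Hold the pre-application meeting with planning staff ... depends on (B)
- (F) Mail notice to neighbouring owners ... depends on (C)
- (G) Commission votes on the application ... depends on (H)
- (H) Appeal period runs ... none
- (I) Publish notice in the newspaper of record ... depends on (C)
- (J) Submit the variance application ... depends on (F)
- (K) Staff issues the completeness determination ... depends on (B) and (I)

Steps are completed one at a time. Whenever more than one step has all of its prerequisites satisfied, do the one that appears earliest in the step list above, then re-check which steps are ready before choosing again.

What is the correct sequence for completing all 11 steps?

(H), (C), (A), (D), (F), (B), (E), (G), (I), (J), (K)

(H) is the only step with nothing outstanding, so it goes first.
(C) and (G) are both available; (C) is listed earlier → (C).
Now (A), (F), (G) and (I) have their prerequisites met. (A) is listed earlier, so (A) next.
Now (D), (F), (G) and (I) have their prerequisites met. (D) is listed earlier, so (D) next.
Now (F), (G) and (I) have their prerequisites met. (F) is listed earlier, so (F) next.
(B) and (J) now also ready, so the ready set is {(B), (G), (I), (J)}; (B) is listed earlier → (B).
Ready: (E), (G), (I) and (J). (E) is listed earlier → (E).
Ready: (G), (I) and (J). (G) is listed earlier → (G).
(I) and (J) are both available; (I) is listed earlier → (I).
(J) and (K) are both available; (J) is listed earlier → (J).
(K) needed (B) and (I), now all done → (K).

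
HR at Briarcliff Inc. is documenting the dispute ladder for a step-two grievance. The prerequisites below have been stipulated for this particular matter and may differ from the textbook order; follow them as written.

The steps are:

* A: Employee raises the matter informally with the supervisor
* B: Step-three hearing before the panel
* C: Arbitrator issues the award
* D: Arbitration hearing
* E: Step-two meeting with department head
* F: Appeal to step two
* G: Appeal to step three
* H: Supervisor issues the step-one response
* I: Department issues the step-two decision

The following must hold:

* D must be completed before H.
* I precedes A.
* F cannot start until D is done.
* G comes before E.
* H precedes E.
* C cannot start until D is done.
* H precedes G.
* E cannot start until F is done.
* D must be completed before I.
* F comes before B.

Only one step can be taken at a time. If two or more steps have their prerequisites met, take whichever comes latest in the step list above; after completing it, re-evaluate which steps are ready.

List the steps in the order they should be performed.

D is the only step with nothing outstanding, so it goes first.
Now I, H, F and C have their prerequisites met. I is listed later, so I next.
H, F, C and A are all available; H is listed later → H.
Now G, F, C and A have their prerequisites met. G is listed later, so G next.
F, C and A are all available; F is listed later → F.
E and B now also ready, so the ready set is {E, C, B, A}; E is listed later → E.
Now C, B and A have their prerequisites met. C is listed later, so C next.
Ready: B and A. B is listed later → B.
A is the only step now ready → A.

D I H G F E C B A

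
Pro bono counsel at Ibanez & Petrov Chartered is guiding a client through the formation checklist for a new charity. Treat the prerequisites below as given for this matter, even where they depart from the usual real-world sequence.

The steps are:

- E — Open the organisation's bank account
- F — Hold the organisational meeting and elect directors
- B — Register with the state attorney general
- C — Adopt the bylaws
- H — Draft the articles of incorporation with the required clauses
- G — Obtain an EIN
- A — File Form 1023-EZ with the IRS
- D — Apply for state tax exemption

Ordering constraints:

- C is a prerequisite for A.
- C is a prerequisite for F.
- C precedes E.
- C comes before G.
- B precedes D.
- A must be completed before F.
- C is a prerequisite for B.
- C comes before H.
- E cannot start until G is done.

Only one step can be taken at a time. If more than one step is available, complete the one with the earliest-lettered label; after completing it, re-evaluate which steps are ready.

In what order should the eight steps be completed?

C, A, B, D, F, G, E, H

Only C has no prerequisites, so it is first.
Now A, B, G and H have their prerequisites met. A has the earlier label, so A next.
B, F, G and H are all available; B has the earlier label → B.
D now also ready, so the ready set is {D, F, G, H}; D has the earlier label → D.
Now F, G and H have their prerequisites met. F has the earlier label, so F next.
Ready: G and H. G has the earlier label → G.
Ready: E and H. E has the earlier label → E.
H needed C, now all done → H.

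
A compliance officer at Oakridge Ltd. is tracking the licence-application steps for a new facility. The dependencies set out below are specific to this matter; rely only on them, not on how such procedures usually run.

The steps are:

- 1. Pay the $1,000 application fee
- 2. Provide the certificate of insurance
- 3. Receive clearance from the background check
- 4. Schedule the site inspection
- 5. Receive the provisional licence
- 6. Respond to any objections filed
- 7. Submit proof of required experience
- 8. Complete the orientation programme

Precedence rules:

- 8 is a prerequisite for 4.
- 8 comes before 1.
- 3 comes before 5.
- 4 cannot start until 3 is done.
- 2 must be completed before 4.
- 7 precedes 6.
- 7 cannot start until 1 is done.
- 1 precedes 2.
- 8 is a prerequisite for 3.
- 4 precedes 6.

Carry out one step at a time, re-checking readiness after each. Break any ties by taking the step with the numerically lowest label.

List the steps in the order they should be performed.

8 has no prerequisites → 8 first.
Ready: 1 and 3. 1 has the earlier label → 1.
Now 2, 3 and 7 have their prerequisites met. 2 has the earlier label, so 2 next.
Now 3 and 7 have their prerequisites met. 3 has the earlier label, so 3 next.
4 and 5 now also ready, so the ready set is {4, 5, 7}; 4 has the earlier label → 4.
Ready: 5 and 7. 5 has the earlier label → 5.
7 is the only step now ready → 7.
That leaves 6 as the only ready step → 6.

8, 1, 2, 3, 4, 5, 7, 6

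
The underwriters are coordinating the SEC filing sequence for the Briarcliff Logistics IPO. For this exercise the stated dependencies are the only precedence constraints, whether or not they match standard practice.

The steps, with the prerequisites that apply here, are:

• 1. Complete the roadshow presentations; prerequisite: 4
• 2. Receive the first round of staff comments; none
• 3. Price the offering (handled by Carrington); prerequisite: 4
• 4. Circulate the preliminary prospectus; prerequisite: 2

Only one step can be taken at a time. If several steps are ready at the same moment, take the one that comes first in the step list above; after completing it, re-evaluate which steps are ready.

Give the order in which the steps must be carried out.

2 has no prerequisites → 2 first.
That leaves 4 as the only ready step → 4.
1 and 3 are both available; 1 is listed earlier → 1.
3 needed 4, now all done → 3.

2 → 4 → 1 → 3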